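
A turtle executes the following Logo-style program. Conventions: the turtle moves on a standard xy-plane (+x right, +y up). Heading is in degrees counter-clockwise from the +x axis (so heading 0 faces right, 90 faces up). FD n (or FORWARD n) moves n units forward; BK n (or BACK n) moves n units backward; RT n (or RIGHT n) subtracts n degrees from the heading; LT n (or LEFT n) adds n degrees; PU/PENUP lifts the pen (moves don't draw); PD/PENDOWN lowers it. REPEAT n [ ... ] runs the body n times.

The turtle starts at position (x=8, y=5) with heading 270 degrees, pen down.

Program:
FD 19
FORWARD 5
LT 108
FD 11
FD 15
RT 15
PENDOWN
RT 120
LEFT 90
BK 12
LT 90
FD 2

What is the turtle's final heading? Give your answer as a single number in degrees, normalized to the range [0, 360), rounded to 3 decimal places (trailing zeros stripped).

Executing turtle program step by step:
Start: pos=(8,5), heading=270, pen down
FD 19: (8,5) -> (8,-14) [heading=270, draw]
FD 5: (8,-14) -> (8,-19) [heading=270, draw]
LT 108: heading 270 -> 18
FD 11: (8,-19) -> (18.462,-15.601) [heading=18, draw]
FD 15: (18.462,-15.601) -> (32.727,-10.966) [heading=18, draw]
RT 15: heading 18 -> 3
PD: pen down
RT 120: heading 3 -> 243
LT 90: heading 243 -> 333
BK 12: (32.727,-10.966) -> (22.035,-5.518) [heading=333, draw]
LT 90: heading 333 -> 63
FD 2: (22.035,-5.518) -> (22.943,-3.736) [heading=63, draw]
Final: pos=(22.943,-3.736), heading=63, 6 segment(s) drawn

Answer: 63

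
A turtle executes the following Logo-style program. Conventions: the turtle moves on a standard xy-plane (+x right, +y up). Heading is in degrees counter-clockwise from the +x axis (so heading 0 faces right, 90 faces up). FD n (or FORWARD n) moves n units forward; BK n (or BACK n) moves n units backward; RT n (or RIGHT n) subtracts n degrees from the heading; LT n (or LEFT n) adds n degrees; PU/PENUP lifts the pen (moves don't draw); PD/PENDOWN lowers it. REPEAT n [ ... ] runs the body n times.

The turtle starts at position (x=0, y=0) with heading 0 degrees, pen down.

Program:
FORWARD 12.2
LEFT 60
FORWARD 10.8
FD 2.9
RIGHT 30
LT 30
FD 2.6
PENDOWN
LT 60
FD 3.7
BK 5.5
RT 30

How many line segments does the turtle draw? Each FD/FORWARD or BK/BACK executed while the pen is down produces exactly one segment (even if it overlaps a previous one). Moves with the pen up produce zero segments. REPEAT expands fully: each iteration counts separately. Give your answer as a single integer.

Executing turtle program step by step:
Start: pos=(0,0), heading=0, pen down
FD 12.2: (0,0) -> (12.2,0) [heading=0, draw]
LT 60: heading 0 -> 60
FD 10.8: (12.2,0) -> (17.6,9.353) [heading=60, draw]
FD 2.9: (17.6,9.353) -> (19.05,11.865) [heading=60, draw]
RT 30: heading 60 -> 30
LT 30: heading 30 -> 60
FD 2.6: (19.05,11.865) -> (20.35,14.116) [heading=60, draw]
PD: pen down
LT 60: heading 60 -> 120
FD 3.7: (20.35,14.116) -> (18.5,17.321) [heading=120, draw]
BK 5.5: (18.5,17.321) -> (21.25,12.557) [heading=120, draw]
RT 30: heading 120 -> 90
Final: pos=(21.25,12.557), heading=90, 6 segment(s) drawn
Segments drawn: 6

Answer: 6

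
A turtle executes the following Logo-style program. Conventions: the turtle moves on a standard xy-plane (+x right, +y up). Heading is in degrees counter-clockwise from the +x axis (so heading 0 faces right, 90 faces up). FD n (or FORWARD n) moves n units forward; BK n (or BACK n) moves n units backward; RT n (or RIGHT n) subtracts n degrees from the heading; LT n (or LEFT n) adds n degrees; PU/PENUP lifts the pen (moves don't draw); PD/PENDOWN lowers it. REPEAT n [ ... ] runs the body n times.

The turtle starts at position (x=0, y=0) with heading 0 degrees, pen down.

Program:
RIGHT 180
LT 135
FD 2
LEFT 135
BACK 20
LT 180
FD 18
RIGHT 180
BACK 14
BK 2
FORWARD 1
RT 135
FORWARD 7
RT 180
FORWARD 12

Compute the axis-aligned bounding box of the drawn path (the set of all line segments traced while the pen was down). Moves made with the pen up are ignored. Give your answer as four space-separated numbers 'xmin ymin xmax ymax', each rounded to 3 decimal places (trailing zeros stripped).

Answer: -2.121 -59.364 6.364 0

Derivation:
Executing turtle program step by step:
Start: pos=(0,0), heading=0, pen down
RT 180: heading 0 -> 180
LT 135: heading 180 -> 315
FD 2: (0,0) -> (1.414,-1.414) [heading=315, draw]
LT 135: heading 315 -> 90
BK 20: (1.414,-1.414) -> (1.414,-21.414) [heading=90, draw]
LT 180: heading 90 -> 270
FD 18: (1.414,-21.414) -> (1.414,-39.414) [heading=270, draw]
RT 180: heading 270 -> 90
BK 14: (1.414,-39.414) -> (1.414,-53.414) [heading=90, draw]
BK 2: (1.414,-53.414) -> (1.414,-55.414) [heading=90, draw]
FD 1: (1.414,-55.414) -> (1.414,-54.414) [heading=90, draw]
RT 135: heading 90 -> 315
FD 7: (1.414,-54.414) -> (6.364,-59.364) [heading=315, draw]
RT 180: heading 315 -> 135
FD 12: (6.364,-59.364) -> (-2.121,-50.879) [heading=135, draw]
Final: pos=(-2.121,-50.879), heading=135, 8 segment(s) drawn

Segment endpoints: x in {-2.121, 0, 1.414, 1.414, 1.414, 1.414, 1.414, 6.364}, y in {-59.364, -55.414, -54.414, -53.414, -50.879, -39.414, -21.414, -1.414, 0}
xmin=-2.121, ymin=-59.364, xmax=6.364, ymax=0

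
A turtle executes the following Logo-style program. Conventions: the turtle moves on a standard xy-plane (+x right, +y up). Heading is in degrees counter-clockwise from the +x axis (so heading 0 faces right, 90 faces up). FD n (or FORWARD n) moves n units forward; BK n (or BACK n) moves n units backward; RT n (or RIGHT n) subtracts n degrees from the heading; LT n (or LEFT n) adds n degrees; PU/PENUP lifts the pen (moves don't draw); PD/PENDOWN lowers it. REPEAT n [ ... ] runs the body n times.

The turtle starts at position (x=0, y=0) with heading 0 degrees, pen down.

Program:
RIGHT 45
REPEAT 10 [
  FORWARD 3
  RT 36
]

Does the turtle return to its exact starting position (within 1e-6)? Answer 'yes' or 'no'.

Executing turtle program step by step:
Start: pos=(0,0), heading=0, pen down
RT 45: heading 0 -> 315
REPEAT 10 [
  -- iteration 1/10 --
  FD 3: (0,0) -> (2.121,-2.121) [heading=315, draw]
  RT 36: heading 315 -> 279
  -- iteration 2/10 --
  FD 3: (2.121,-2.121) -> (2.591,-5.084) [heading=279, draw]
  RT 36: heading 279 -> 243
  -- iteration 3/10 --
  FD 3: (2.591,-5.084) -> (1.229,-7.757) [heading=243, draw]
  RT 36: heading 243 -> 207
  -- iteration 4/10 --
  FD 3: (1.229,-7.757) -> (-1.444,-9.119) [heading=207, draw]
  RT 36: heading 207 -> 171
  -- iteration 5/10 --
  FD 3: (-1.444,-9.119) -> (-4.407,-8.65) [heading=171, draw]
  RT 36: heading 171 -> 135
  -- iteration 6/10 --
  FD 3: (-4.407,-8.65) -> (-6.529,-6.529) [heading=135, draw]
  RT 36: heading 135 -> 99
  -- iteration 7/10 --
  FD 3: (-6.529,-6.529) -> (-6.998,-3.566) [heading=99, draw]
  RT 36: heading 99 -> 63
  -- iteration 8/10 --
  FD 3: (-6.998,-3.566) -> (-5.636,-0.893) [heading=63, draw]
  RT 36: heading 63 -> 27
  -- iteration 9/10 --
  FD 3: (-5.636,-0.893) -> (-2.963,0.469) [heading=27, draw]
  RT 36: heading 27 -> 351
  -- iteration 10/10 --
  FD 3: (-2.963,0.469) -> (0,0) [heading=351, draw]
  RT 36: heading 351 -> 315
]
Final: pos=(0,0), heading=315, 10 segment(s) drawn

Start position: (0, 0)
Final position: (0, 0)
Distance = 0; < 1e-6 -> CLOSED

Answer: yes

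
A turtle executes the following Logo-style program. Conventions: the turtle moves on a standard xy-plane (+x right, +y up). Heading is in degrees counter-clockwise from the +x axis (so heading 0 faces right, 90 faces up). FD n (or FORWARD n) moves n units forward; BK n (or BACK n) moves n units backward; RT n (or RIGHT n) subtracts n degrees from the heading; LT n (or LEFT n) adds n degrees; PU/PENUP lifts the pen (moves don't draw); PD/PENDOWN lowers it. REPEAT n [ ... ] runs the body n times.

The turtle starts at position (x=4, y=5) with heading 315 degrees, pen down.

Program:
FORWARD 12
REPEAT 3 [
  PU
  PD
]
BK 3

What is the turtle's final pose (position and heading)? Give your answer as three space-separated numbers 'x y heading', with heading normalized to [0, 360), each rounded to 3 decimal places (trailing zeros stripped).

Executing turtle program step by step:
Start: pos=(4,5), heading=315, pen down
FD 12: (4,5) -> (12.485,-3.485) [heading=315, draw]
REPEAT 3 [
  -- iteration 1/3 --
  PU: pen up
  PD: pen down
  -- iteration 2/3 --
  PU: pen up
  PD: pen down
  -- iteration 3/3 --
  PU: pen up
  PD: pen down
]
BK 3: (12.485,-3.485) -> (10.364,-1.364) [heading=315, draw]
Final: pos=(10.364,-1.364), heading=315, 2 segment(s) drawn

Answer: 10.364 -1.364 315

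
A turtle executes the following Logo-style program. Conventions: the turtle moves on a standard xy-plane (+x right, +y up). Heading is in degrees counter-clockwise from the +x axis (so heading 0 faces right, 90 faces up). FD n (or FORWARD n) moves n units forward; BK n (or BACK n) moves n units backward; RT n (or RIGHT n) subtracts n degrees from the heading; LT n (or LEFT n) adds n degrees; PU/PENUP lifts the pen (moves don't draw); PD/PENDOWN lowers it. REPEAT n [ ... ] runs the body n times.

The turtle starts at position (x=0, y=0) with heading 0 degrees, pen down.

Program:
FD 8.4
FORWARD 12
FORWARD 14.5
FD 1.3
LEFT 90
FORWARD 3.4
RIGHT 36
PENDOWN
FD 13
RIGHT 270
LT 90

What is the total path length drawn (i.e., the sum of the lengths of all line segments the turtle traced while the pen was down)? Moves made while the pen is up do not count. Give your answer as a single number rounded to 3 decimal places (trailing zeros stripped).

Answer: 52.6

Derivation:
Executing turtle program step by step:
Start: pos=(0,0), heading=0, pen down
FD 8.4: (0,0) -> (8.4,0) [heading=0, draw]
FD 12: (8.4,0) -> (20.4,0) [heading=0, draw]
FD 14.5: (20.4,0) -> (34.9,0) [heading=0, draw]
FD 1.3: (34.9,0) -> (36.2,0) [heading=0, draw]
LT 90: heading 0 -> 90
FD 3.4: (36.2,0) -> (36.2,3.4) [heading=90, draw]
RT 36: heading 90 -> 54
PD: pen down
FD 13: (36.2,3.4) -> (43.841,13.917) [heading=54, draw]
RT 270: heading 54 -> 144
LT 90: heading 144 -> 234
Final: pos=(43.841,13.917), heading=234, 6 segment(s) drawn

Segment lengths:
  seg 1: (0,0) -> (8.4,0), length = 8.4
  seg 2: (8.4,0) -> (20.4,0), length = 12
  seg 3: (20.4,0) -> (34.9,0), length = 14.5
  seg 4: (34.9,0) -> (36.2,0), length = 1.3
  seg 5: (36.2,0) -> (36.2,3.4), length = 3.4
  seg 6: (36.2,3.4) -> (43.841,13.917), length = 13
Total = 52.6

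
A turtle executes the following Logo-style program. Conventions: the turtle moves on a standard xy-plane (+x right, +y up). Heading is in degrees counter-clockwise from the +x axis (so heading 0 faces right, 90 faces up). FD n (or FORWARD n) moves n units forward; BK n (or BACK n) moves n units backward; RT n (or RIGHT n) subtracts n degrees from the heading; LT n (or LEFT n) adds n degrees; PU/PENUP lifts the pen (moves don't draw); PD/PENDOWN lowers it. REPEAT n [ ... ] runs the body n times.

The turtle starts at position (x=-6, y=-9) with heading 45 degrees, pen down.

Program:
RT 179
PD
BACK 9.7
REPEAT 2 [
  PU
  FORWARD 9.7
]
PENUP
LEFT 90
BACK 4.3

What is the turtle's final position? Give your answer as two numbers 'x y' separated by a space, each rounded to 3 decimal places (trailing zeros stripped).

Answer: -15.831 -12.991

Derivation:
Executing turtle program step by step:
Start: pos=(-6,-9), heading=45, pen down
RT 179: heading 45 -> 226
PD: pen down
BK 9.7: (-6,-9) -> (0.738,-2.022) [heading=226, draw]
REPEAT 2 [
  -- iteration 1/2 --
  PU: pen up
  FD 9.7: (0.738,-2.022) -> (-6,-9) [heading=226, move]
  -- iteration 2/2 --
  PU: pen up
  FD 9.7: (-6,-9) -> (-12.738,-15.978) [heading=226, move]
]
PU: pen up
LT 90: heading 226 -> 316
BK 4.3: (-12.738,-15.978) -> (-15.831,-12.991) [heading=316, move]
Final: pos=(-15.831,-12.991), heading=316, 1 segment(s) drawn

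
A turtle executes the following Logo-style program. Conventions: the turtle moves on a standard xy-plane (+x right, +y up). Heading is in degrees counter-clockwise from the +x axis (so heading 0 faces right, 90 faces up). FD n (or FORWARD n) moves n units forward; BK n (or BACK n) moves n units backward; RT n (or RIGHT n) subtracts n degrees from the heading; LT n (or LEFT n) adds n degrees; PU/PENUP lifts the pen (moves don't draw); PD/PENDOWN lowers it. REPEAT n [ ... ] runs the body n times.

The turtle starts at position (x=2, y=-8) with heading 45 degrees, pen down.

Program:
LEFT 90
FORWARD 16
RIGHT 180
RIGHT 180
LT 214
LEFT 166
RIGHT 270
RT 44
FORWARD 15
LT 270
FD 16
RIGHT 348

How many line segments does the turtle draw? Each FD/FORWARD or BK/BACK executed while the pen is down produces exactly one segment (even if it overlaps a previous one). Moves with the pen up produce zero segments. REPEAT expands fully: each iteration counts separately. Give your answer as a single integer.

Answer: 3

Derivation:
Executing turtle program step by step:
Start: pos=(2,-8), heading=45, pen down
LT 90: heading 45 -> 135
FD 16: (2,-8) -> (-9.314,3.314) [heading=135, draw]
RT 180: heading 135 -> 315
RT 180: heading 315 -> 135
LT 214: heading 135 -> 349
LT 166: heading 349 -> 155
RT 270: heading 155 -> 245
RT 44: heading 245 -> 201
FD 15: (-9.314,3.314) -> (-23.317,-2.062) [heading=201, draw]
LT 270: heading 201 -> 111
FD 16: (-23.317,-2.062) -> (-29.051,12.875) [heading=111, draw]
RT 348: heading 111 -> 123
Final: pos=(-29.051,12.875), heading=123, 3 segment(s) drawn
Segments drawn: 3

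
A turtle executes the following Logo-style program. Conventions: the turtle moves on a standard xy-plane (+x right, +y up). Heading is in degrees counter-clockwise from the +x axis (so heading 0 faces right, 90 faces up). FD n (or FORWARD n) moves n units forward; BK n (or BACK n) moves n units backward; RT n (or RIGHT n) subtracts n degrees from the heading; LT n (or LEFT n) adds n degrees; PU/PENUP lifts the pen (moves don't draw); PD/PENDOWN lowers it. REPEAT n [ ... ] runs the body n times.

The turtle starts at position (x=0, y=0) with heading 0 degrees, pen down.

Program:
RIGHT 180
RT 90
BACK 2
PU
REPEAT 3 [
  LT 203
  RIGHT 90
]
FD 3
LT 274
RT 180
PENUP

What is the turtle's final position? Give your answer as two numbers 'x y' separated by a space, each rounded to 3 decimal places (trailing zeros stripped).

Answer: 1.075 0.801

Derivation:
Executing turtle program step by step:
Start: pos=(0,0), heading=0, pen down
RT 180: heading 0 -> 180
RT 90: heading 180 -> 90
BK 2: (0,0) -> (0,-2) [heading=90, draw]
PU: pen up
REPEAT 3 [
  -- iteration 1/3 --
  LT 203: heading 90 -> 293
  RT 90: heading 293 -> 203
  -- iteration 2/3 --
  LT 203: heading 203 -> 46
  RT 90: heading 46 -> 316
  -- iteration 3/3 --
  LT 203: heading 316 -> 159
  RT 90: heading 159 -> 69
]
FD 3: (0,-2) -> (1.075,0.801) [heading=69, move]
LT 274: heading 69 -> 343
RT 180: heading 343 -> 163
PU: pen up
Final: pos=(1.075,0.801), heading=163, 1 segment(s) drawn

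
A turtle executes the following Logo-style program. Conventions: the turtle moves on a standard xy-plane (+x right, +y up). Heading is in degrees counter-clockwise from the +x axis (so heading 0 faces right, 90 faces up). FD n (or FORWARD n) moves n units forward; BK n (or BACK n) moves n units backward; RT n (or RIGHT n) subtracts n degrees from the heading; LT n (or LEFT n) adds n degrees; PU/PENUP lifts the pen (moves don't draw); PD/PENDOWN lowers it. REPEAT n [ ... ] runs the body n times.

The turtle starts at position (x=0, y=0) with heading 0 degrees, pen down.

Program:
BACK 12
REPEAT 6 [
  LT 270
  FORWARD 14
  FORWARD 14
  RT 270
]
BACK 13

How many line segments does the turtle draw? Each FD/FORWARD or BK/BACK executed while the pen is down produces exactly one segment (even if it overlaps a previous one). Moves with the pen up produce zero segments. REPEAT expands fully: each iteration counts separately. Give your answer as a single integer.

Executing turtle program step by step:
Start: pos=(0,0), heading=0, pen down
BK 12: (0,0) -> (-12,0) [heading=0, draw]
REPEAT 6 [
  -- iteration 1/6 --
  LT 270: heading 0 -> 270
  FD 14: (-12,0) -> (-12,-14) [heading=270, draw]
  FD 14: (-12,-14) -> (-12,-28) [heading=270, draw]
  RT 270: heading 270 -> 0
  -- iteration 2/6 --
  LT 270: heading 0 -> 270
  FD 14: (-12,-28) -> (-12,-42) [heading=270, draw]
  FD 14: (-12,-42) -> (-12,-56) [heading=270, draw]
  RT 270: heading 270 -> 0
  -- iteration 3/6 --
  LT 270: heading 0 -> 270
  FD 14: (-12,-56) -> (-12,-70) [heading=270, draw]
  FD 14: (-12,-70) -> (-12,-84) [heading=270, draw]
  RT 270: heading 270 -> 0
  -- iteration 4/6 --
  LT 270: heading 0 -> 270
  FD 14: (-12,-84) -> (-12,-98) [heading=270, draw]
  FD 14: (-12,-98) -> (-12,-112) [heading=270, draw]
  RT 270: heading 270 -> 0
  -- iteration 5/6 --
  LT 270: heading 0 -> 270
  FD 14: (-12,-112) -> (-12,-126) [heading=270, draw]
  FD 14: (-12,-126) -> (-12,-140) [heading=270, draw]
  RT 270: heading 270 -> 0
  -- iteration 6/6 --
  LT 270: heading 0 -> 270
  FD 14: (-12,-140) -> (-12,-154) [heading=270, draw]
  FD 14: (-12,-154) -> (-12,-168) [heading=270, draw]
  RT 270: heading 270 -> 0
]
BK 13: (-12,-168) -> (-25,-168) [heading=0, draw]
Final: pos=(-25,-168), heading=0, 14 segment(s) drawn
Segments drawn: 14

Answer: 14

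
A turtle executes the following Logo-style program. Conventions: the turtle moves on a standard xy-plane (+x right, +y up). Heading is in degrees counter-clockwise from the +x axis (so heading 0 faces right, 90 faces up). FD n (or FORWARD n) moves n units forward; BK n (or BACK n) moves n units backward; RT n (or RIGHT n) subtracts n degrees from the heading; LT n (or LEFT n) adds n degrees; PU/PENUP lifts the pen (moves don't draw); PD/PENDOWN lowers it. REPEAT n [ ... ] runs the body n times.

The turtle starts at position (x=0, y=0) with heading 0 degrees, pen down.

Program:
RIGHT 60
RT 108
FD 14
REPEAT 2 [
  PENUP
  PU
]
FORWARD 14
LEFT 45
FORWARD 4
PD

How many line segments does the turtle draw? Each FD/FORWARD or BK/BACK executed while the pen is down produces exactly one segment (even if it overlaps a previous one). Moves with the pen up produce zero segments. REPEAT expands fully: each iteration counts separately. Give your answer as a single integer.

Executing turtle program step by step:
Start: pos=(0,0), heading=0, pen down
RT 60: heading 0 -> 300
RT 108: heading 300 -> 192
FD 14: (0,0) -> (-13.694,-2.911) [heading=192, draw]
REPEAT 2 [
  -- iteration 1/2 --
  PU: pen up
  PU: pen up
  -- iteration 2/2 --
  PU: pen up
  PU: pen up
]
FD 14: (-13.694,-2.911) -> (-27.388,-5.822) [heading=192, move]
LT 45: heading 192 -> 237
FD 4: (-27.388,-5.822) -> (-29.567,-9.176) [heading=237, move]
PD: pen down
Final: pos=(-29.567,-9.176), heading=237, 1 segment(s) drawn
Segments drawn: 1

Answer: 1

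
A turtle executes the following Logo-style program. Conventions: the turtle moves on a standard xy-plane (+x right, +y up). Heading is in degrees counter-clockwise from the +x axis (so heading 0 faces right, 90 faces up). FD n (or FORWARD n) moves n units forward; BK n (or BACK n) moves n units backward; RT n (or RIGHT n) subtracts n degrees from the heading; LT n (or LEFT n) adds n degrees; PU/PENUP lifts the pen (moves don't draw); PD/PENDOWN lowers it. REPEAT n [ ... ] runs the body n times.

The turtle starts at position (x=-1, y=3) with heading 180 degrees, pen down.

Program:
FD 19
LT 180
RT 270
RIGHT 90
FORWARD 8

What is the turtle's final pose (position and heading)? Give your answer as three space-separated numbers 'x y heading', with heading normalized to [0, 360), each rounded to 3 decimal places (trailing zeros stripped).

Executing turtle program step by step:
Start: pos=(-1,3), heading=180, pen down
FD 19: (-1,3) -> (-20,3) [heading=180, draw]
LT 180: heading 180 -> 0
RT 270: heading 0 -> 90
RT 90: heading 90 -> 0
FD 8: (-20,3) -> (-12,3) [heading=0, draw]
Final: pos=(-12,3), heading=0, 2 segment(s) drawn

Answer: -12 3 0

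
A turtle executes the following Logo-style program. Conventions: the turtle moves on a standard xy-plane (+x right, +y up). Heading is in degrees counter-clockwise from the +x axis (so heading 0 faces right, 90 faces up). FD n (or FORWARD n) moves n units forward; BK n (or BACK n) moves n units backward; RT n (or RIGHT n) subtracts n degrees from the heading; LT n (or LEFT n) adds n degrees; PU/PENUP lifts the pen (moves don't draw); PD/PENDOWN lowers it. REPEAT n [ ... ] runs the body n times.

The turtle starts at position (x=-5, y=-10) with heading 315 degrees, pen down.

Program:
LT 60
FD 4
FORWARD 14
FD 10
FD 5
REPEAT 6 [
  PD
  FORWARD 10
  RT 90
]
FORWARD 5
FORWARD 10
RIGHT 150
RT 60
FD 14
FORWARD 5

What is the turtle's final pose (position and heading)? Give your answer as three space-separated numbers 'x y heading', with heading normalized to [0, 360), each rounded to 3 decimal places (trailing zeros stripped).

Answer: 42.987 -17.33 345

Derivation:
Executing turtle program step by step:
Start: pos=(-5,-10), heading=315, pen down
LT 60: heading 315 -> 15
FD 4: (-5,-10) -> (-1.136,-8.965) [heading=15, draw]
FD 14: (-1.136,-8.965) -> (12.387,-5.341) [heading=15, draw]
FD 10: (12.387,-5.341) -> (22.046,-2.753) [heading=15, draw]
FD 5: (22.046,-2.753) -> (26.876,-1.459) [heading=15, draw]
REPEAT 6 [
  -- iteration 1/6 --
  PD: pen down
  FD 10: (26.876,-1.459) -> (36.535,1.129) [heading=15, draw]
  RT 90: heading 15 -> 285
  -- iteration 2/6 --
  PD: pen down
  FD 10: (36.535,1.129) -> (39.123,-8.53) [heading=285, draw]
  RT 90: heading 285 -> 195
  -- iteration 3/6 --
  PD: pen down
  FD 10: (39.123,-8.53) -> (29.464,-11.118) [heading=195, draw]
  RT 90: heading 195 -> 105
  -- iteration 4/6 --
  PD: pen down
  FD 10: (29.464,-11.118) -> (26.876,-1.459) [heading=105, draw]
  RT 90: heading 105 -> 15
  -- iteration 5/6 --
  PD: pen down
  FD 10: (26.876,-1.459) -> (36.535,1.129) [heading=15, draw]
  RT 90: heading 15 -> 285
  -- iteration 6/6 --
  PD: pen down
  FD 10: (36.535,1.129) -> (39.123,-8.53) [heading=285, draw]
  RT 90: heading 285 -> 195
]
FD 5: (39.123,-8.53) -> (34.293,-9.824) [heading=195, draw]
FD 10: (34.293,-9.824) -> (24.634,-12.412) [heading=195, draw]
RT 150: heading 195 -> 45
RT 60: heading 45 -> 345
FD 14: (24.634,-12.412) -> (38.157,-16.036) [heading=345, draw]
FD 5: (38.157,-16.036) -> (42.987,-17.33) [heading=345, draw]
Final: pos=(42.987,-17.33), heading=345, 14 segment(s) drawn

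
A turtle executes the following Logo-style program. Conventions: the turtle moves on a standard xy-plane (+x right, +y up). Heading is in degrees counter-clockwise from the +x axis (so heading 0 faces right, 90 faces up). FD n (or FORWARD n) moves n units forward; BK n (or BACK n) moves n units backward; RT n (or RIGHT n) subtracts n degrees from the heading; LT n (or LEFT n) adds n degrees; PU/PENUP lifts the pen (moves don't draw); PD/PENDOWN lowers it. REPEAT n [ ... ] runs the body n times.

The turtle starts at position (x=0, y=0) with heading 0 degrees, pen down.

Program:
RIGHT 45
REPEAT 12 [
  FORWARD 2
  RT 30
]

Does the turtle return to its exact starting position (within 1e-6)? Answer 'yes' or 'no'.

Executing turtle program step by step:
Start: pos=(0,0), heading=0, pen down
RT 45: heading 0 -> 315
REPEAT 12 [
  -- iteration 1/12 --
  FD 2: (0,0) -> (1.414,-1.414) [heading=315, draw]
  RT 30: heading 315 -> 285
  -- iteration 2/12 --
  FD 2: (1.414,-1.414) -> (1.932,-3.346) [heading=285, draw]
  RT 30: heading 285 -> 255
  -- iteration 3/12 --
  FD 2: (1.932,-3.346) -> (1.414,-5.278) [heading=255, draw]
  RT 30: heading 255 -> 225
  -- iteration 4/12 --
  FD 2: (1.414,-5.278) -> (0,-6.692) [heading=225, draw]
  RT 30: heading 225 -> 195
  -- iteration 5/12 --
  FD 2: (0,-6.692) -> (-1.932,-7.21) [heading=195, draw]
  RT 30: heading 195 -> 165
  -- iteration 6/12 --
  FD 2: (-1.932,-7.21) -> (-3.864,-6.692) [heading=165, draw]
  RT 30: heading 165 -> 135
  -- iteration 7/12 --
  FD 2: (-3.864,-6.692) -> (-5.278,-5.278) [heading=135, draw]
  RT 30: heading 135 -> 105
  -- iteration 8/12 --
  FD 2: (-5.278,-5.278) -> (-5.796,-3.346) [heading=105, draw]
  RT 30: heading 105 -> 75
  -- iteration 9/12 --
  FD 2: (-5.796,-3.346) -> (-5.278,-1.414) [heading=75, draw]
  RT 30: heading 75 -> 45
  -- iteration 10/12 --
  FD 2: (-5.278,-1.414) -> (-3.864,0) [heading=45, draw]
  RT 30: heading 45 -> 15
  -- iteration 11/12 --
  FD 2: (-3.864,0) -> (-1.932,0.518) [heading=15, draw]
  RT 30: heading 15 -> 345
  -- iteration 12/12 --
  FD 2: (-1.932,0.518) -> (0,0) [heading=345, draw]
  RT 30: heading 345 -> 315
]
Final: pos=(0,0), heading=315, 12 segment(s) drawn

Start position: (0, 0)
Final position: (0, 0)
Distance = 0; < 1e-6 -> CLOSED

Answer: yes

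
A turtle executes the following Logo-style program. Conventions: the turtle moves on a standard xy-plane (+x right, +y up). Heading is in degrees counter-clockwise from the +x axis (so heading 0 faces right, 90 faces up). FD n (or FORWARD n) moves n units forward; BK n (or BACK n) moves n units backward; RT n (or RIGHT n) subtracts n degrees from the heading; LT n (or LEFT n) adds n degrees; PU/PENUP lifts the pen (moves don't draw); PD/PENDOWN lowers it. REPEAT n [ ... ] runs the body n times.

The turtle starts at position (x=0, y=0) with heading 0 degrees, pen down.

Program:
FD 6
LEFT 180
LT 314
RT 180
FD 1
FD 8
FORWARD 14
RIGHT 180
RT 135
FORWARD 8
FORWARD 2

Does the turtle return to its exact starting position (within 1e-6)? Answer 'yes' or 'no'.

Executing turtle program step by step:
Start: pos=(0,0), heading=0, pen down
FD 6: (0,0) -> (6,0) [heading=0, draw]
LT 180: heading 0 -> 180
LT 314: heading 180 -> 134
RT 180: heading 134 -> 314
FD 1: (6,0) -> (6.695,-0.719) [heading=314, draw]
FD 8: (6.695,-0.719) -> (12.252,-6.474) [heading=314, draw]
FD 14: (12.252,-6.474) -> (21.977,-16.545) [heading=314, draw]
RT 180: heading 314 -> 134
RT 135: heading 134 -> 359
FD 8: (21.977,-16.545) -> (29.976,-16.684) [heading=359, draw]
FD 2: (29.976,-16.684) -> (31.976,-16.719) [heading=359, draw]
Final: pos=(31.976,-16.719), heading=359, 6 segment(s) drawn

Start position: (0, 0)
Final position: (31.976, -16.719)
Distance = 36.083; >= 1e-6 -> NOT closed

Answer: no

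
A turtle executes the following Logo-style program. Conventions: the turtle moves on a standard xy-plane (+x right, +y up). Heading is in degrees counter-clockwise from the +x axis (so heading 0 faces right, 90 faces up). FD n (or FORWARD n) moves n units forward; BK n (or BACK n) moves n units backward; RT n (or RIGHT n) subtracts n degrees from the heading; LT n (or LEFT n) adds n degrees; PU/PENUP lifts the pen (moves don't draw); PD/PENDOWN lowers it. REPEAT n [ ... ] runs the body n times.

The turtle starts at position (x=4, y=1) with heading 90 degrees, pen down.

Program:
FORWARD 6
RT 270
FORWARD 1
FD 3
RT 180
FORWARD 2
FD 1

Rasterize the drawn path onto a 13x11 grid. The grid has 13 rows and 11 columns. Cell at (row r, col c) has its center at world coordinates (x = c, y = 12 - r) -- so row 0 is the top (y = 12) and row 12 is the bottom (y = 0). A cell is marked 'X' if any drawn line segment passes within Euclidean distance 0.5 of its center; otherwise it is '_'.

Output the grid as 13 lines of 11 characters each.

Answer: ___________
___________
___________
___________
___________
XXXXX______
____X______
____X______
____X______
____X______
____X______
____X______
___________

Derivation:
Segment 0: (4,1) -> (4,7)
Segment 1: (4,7) -> (3,7)
Segment 2: (3,7) -> (0,7)
Segment 3: (0,7) -> (2,7)
Segment 4: (2,7) -> (3,7)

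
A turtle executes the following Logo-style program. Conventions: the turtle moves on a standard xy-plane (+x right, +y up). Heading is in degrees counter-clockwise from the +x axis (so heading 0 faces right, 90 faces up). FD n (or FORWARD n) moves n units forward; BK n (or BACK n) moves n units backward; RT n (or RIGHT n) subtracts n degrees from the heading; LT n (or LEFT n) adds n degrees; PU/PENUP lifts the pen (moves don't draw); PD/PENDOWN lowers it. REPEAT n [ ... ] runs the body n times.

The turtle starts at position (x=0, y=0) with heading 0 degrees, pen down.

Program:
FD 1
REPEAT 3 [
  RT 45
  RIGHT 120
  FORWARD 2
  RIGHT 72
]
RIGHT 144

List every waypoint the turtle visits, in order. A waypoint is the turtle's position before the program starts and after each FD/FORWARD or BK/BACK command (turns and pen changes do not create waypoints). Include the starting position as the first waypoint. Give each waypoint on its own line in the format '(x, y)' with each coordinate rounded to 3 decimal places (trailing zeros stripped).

Executing turtle program step by step:
Start: pos=(0,0), heading=0, pen down
FD 1: (0,0) -> (1,0) [heading=0, draw]
REPEAT 3 [
  -- iteration 1/3 --
  RT 45: heading 0 -> 315
  RT 120: heading 315 -> 195
  FD 2: (1,0) -> (-0.932,-0.518) [heading=195, draw]
  RT 72: heading 195 -> 123
  -- iteration 2/3 --
  RT 45: heading 123 -> 78
  RT 120: heading 78 -> 318
  FD 2: (-0.932,-0.518) -> (0.554,-1.856) [heading=318, draw]
  RT 72: heading 318 -> 246
  -- iteration 3/3 --
  RT 45: heading 246 -> 201
  RT 120: heading 201 -> 81
  FD 2: (0.554,-1.856) -> (0.867,0.119) [heading=81, draw]
  RT 72: heading 81 -> 9
]
RT 144: heading 9 -> 225
Final: pos=(0.867,0.119), heading=225, 4 segment(s) drawn
Waypoints (5 total):
(0, 0)
(1, 0)
(-0.932, -0.518)
(0.554, -1.856)
(0.867, 0.119)

Answer: (0, 0)
(1, 0)
(-0.932, -0.518)
(0.554, -1.856)
(0.867, 0.119)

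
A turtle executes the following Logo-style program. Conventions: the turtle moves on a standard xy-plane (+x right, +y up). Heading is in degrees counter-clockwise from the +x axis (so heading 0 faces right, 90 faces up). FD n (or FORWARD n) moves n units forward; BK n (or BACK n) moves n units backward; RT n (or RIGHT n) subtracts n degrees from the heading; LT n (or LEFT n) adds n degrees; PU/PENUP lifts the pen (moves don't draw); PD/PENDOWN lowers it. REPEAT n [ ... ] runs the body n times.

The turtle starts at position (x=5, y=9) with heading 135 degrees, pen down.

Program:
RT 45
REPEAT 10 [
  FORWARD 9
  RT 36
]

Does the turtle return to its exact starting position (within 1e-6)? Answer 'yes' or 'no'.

Answer: yes

Derivation:
Executing turtle program step by step:
Start: pos=(5,9), heading=135, pen down
RT 45: heading 135 -> 90
REPEAT 10 [
  -- iteration 1/10 --
  FD 9: (5,9) -> (5,18) [heading=90, draw]
  RT 36: heading 90 -> 54
  -- iteration 2/10 --
  FD 9: (5,18) -> (10.29,25.281) [heading=54, draw]
  RT 36: heading 54 -> 18
  -- iteration 3/10 --
  FD 9: (10.29,25.281) -> (18.85,28.062) [heading=18, draw]
  RT 36: heading 18 -> 342
  -- iteration 4/10 --
  FD 9: (18.85,28.062) -> (27.409,25.281) [heading=342, draw]
  RT 36: heading 342 -> 306
  -- iteration 5/10 --
  FD 9: (27.409,25.281) -> (32.699,18) [heading=306, draw]
  RT 36: heading 306 -> 270
  -- iteration 6/10 --
  FD 9: (32.699,18) -> (32.699,9) [heading=270, draw]
  RT 36: heading 270 -> 234
  -- iteration 7/10 --
  FD 9: (32.699,9) -> (27.409,1.719) [heading=234, draw]
  RT 36: heading 234 -> 198
  -- iteration 8/10 --
  FD 9: (27.409,1.719) -> (18.85,-1.062) [heading=198, draw]
  RT 36: heading 198 -> 162
  -- iteration 9/10 --
  FD 9: (18.85,-1.062) -> (10.29,1.719) [heading=162, draw]
  RT 36: heading 162 -> 126
  -- iteration 10/10 --
  FD 9: (10.29,1.719) -> (5,9) [heading=126, draw]
  RT 36: heading 126 -> 90
]
Final: pos=(5,9), heading=90, 10 segment(s) drawn

Start position: (5, 9)
Final position: (5, 9)
Distance = 0; < 1e-6 -> CLOSED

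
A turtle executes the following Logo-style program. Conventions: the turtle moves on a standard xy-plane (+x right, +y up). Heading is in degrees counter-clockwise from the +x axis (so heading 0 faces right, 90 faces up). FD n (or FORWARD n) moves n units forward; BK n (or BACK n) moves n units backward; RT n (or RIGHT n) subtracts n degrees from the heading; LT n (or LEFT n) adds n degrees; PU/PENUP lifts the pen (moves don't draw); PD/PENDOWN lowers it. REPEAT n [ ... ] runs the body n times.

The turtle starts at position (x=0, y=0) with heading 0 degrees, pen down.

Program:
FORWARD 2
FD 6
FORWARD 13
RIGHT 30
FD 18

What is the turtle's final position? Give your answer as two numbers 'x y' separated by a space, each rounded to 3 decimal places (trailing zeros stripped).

Answer: 36.588 -9

Derivation:
Executing turtle program step by step:
Start: pos=(0,0), heading=0, pen down
FD 2: (0,0) -> (2,0) [heading=0, draw]
FD 6: (2,0) -> (8,0) [heading=0, draw]
FD 13: (8,0) -> (21,0) [heading=0, draw]
RT 30: heading 0 -> 330
FD 18: (21,0) -> (36.588,-9) [heading=330, draw]
Final: pos=(36.588,-9), heading=330, 4 segment(s) drawn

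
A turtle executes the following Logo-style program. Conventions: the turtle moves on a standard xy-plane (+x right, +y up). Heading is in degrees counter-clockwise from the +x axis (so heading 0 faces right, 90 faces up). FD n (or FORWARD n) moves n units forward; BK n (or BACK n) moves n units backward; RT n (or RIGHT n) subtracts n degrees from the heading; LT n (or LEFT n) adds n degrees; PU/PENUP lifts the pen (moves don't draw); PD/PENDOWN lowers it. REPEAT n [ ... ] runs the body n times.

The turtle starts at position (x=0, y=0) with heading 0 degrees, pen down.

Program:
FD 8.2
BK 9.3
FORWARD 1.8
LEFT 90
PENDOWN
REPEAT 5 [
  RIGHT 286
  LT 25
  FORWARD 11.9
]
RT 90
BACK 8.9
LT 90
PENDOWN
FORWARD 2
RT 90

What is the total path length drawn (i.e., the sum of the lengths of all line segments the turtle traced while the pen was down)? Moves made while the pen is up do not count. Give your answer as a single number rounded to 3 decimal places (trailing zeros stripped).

Executing turtle program step by step:
Start: pos=(0,0), heading=0, pen down
FD 8.2: (0,0) -> (8.2,0) [heading=0, draw]
BK 9.3: (8.2,0) -> (-1.1,0) [heading=0, draw]
FD 1.8: (-1.1,0) -> (0.7,0) [heading=0, draw]
LT 90: heading 0 -> 90
PD: pen down
REPEAT 5 [
  -- iteration 1/5 --
  RT 286: heading 90 -> 164
  LT 25: heading 164 -> 189
  FD 11.9: (0.7,0) -> (-11.053,-1.862) [heading=189, draw]
  -- iteration 2/5 --
  RT 286: heading 189 -> 263
  LT 25: heading 263 -> 288
  FD 11.9: (-11.053,-1.862) -> (-7.376,-13.179) [heading=288, draw]
  -- iteration 3/5 --
  RT 286: heading 288 -> 2
  LT 25: heading 2 -> 27
  FD 11.9: (-7.376,-13.179) -> (3.227,-7.777) [heading=27, draw]
  -- iteration 4/5 --
  RT 286: heading 27 -> 101
  LT 25: heading 101 -> 126
  FD 11.9: (3.227,-7.777) -> (-3.768,1.851) [heading=126, draw]
  -- iteration 5/5 --
  RT 286: heading 126 -> 200
  LT 25: heading 200 -> 225
  FD 11.9: (-3.768,1.851) -> (-12.182,-6.564) [heading=225, draw]
]
RT 90: heading 225 -> 135
BK 8.9: (-12.182,-6.564) -> (-5.889,-12.857) [heading=135, draw]
LT 90: heading 135 -> 225
PD: pen down
FD 2: (-5.889,-12.857) -> (-7.303,-14.271) [heading=225, draw]
RT 90: heading 225 -> 135
Final: pos=(-7.303,-14.271), heading=135, 10 segment(s) drawn

Segment lengths:
  seg 1: (0,0) -> (8.2,0), length = 8.2
  seg 2: (8.2,0) -> (-1.1,0), length = 9.3
  seg 3: (-1.1,0) -> (0.7,0), length = 1.8
  seg 4: (0.7,0) -> (-11.053,-1.862), length = 11.9
  seg 5: (-11.053,-1.862) -> (-7.376,-13.179), length = 11.9
  seg 6: (-7.376,-13.179) -> (3.227,-7.777), length = 11.9
  seg 7: (3.227,-7.777) -> (-3.768,1.851), length = 11.9
  seg 8: (-3.768,1.851) -> (-12.182,-6.564), length = 11.9
  seg 9: (-12.182,-6.564) -> (-5.889,-12.857), length = 8.9
  seg 10: (-5.889,-12.857) -> (-7.303,-14.271), length = 2
Total = 89.7

Answer: 89.7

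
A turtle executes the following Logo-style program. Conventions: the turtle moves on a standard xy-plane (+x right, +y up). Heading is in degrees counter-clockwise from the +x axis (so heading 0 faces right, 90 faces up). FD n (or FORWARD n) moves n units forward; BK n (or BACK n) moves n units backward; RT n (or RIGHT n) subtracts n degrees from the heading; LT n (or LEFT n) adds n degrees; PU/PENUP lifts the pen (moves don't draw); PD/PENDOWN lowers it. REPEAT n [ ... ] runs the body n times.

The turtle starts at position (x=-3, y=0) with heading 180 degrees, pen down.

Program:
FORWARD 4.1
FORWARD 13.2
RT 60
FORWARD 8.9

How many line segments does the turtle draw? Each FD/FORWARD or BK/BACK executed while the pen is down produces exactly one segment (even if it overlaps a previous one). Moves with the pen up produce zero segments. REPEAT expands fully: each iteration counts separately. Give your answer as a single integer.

Answer: 3

Derivation:
Executing turtle program step by step:
Start: pos=(-3,0), heading=180, pen down
FD 4.1: (-3,0) -> (-7.1,0) [heading=180, draw]
FD 13.2: (-7.1,0) -> (-20.3,0) [heading=180, draw]
RT 60: heading 180 -> 120
FD 8.9: (-20.3,0) -> (-24.75,7.708) [heading=120, draw]
Final: pos=(-24.75,7.708), heading=120, 3 segment(s) drawn
Segments drawn: 3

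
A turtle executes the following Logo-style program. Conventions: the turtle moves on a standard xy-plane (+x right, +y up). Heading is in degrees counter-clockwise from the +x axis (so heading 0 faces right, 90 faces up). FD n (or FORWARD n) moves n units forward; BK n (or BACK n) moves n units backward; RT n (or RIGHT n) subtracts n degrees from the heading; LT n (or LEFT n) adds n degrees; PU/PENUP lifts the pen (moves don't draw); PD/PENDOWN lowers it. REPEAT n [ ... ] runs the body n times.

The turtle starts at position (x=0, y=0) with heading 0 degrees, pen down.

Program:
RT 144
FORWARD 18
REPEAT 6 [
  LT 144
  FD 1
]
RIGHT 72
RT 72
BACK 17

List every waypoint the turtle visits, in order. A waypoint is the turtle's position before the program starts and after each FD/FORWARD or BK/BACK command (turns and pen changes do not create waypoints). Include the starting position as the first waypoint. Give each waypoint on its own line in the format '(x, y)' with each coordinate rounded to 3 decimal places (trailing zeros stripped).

Answer: (0, 0)
(-14.562, -10.58)
(-13.562, -10.58)
(-14.371, -9.992)
(-14.062, -10.943)
(-13.753, -9.992)
(-14.562, -10.58)
(-13.562, -10.58)
(0.191, -0.588)

Derivation:
Executing turtle program step by step:
Start: pos=(0,0), heading=0, pen down
RT 144: heading 0 -> 216
FD 18: (0,0) -> (-14.562,-10.58) [heading=216, draw]
REPEAT 6 [
  -- iteration 1/6 --
  LT 144: heading 216 -> 0
  FD 1: (-14.562,-10.58) -> (-13.562,-10.58) [heading=0, draw]
  -- iteration 2/6 --
  LT 144: heading 0 -> 144
  FD 1: (-13.562,-10.58) -> (-14.371,-9.992) [heading=144, draw]
  -- iteration 3/6 --
  LT 144: heading 144 -> 288
  FD 1: (-14.371,-9.992) -> (-14.062,-10.943) [heading=288, draw]
  -- iteration 4/6 --
  LT 144: heading 288 -> 72
  FD 1: (-14.062,-10.943) -> (-13.753,-9.992) [heading=72, draw]
  -- iteration 5/6 --
  LT 144: heading 72 -> 216
  FD 1: (-13.753,-9.992) -> (-14.562,-10.58) [heading=216, draw]
  -- iteration 6/6 --
  LT 144: heading 216 -> 0
  FD 1: (-14.562,-10.58) -> (-13.562,-10.58) [heading=0, draw]
]
RT 72: heading 0 -> 288
RT 72: heading 288 -> 216
BK 17: (-13.562,-10.58) -> (0.191,-0.588) [heading=216, draw]
Final: pos=(0.191,-0.588), heading=216, 8 segment(s) drawn
Waypoints (9 total):
(0, 0)
(-14.562, -10.58)
(-13.562, -10.58)
(-14.371, -9.992)
(-14.062, -10.943)
(-13.753, -9.992)
(-14.562, -10.58)
(-13.562, -10.58)
(0.191, -0.588)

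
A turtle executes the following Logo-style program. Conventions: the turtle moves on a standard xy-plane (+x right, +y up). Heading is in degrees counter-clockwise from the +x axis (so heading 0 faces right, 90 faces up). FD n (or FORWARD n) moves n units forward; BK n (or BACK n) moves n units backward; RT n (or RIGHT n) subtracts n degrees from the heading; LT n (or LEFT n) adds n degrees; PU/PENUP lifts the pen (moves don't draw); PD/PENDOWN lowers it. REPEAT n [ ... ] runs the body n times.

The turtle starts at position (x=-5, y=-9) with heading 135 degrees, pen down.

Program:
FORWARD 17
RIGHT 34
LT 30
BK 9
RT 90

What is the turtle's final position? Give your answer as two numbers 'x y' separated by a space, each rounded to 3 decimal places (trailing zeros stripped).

Answer: -11.116 -3.772

Derivation:
Executing turtle program step by step:
Start: pos=(-5,-9), heading=135, pen down
FD 17: (-5,-9) -> (-17.021,3.021) [heading=135, draw]
RT 34: heading 135 -> 101
LT 30: heading 101 -> 131
BK 9: (-17.021,3.021) -> (-11.116,-3.772) [heading=131, draw]
RT 90: heading 131 -> 41
Final: pos=(-11.116,-3.772), heading=41, 2 segment(s) drawn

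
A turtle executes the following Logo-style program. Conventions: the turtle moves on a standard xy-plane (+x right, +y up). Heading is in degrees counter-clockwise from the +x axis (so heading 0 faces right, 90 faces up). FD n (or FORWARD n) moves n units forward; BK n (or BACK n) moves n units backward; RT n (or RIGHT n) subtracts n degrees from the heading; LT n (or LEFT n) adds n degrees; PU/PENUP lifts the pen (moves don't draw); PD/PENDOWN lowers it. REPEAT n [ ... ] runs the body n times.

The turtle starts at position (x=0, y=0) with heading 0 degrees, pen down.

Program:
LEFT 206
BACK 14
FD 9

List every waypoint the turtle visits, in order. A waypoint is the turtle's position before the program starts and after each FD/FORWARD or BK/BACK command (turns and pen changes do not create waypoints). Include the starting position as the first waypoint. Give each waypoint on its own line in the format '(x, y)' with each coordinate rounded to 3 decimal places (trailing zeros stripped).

Executing turtle program step by step:
Start: pos=(0,0), heading=0, pen down
LT 206: heading 0 -> 206
BK 14: (0,0) -> (12.583,6.137) [heading=206, draw]
FD 9: (12.583,6.137) -> (4.494,2.192) [heading=206, draw]
Final: pos=(4.494,2.192), heading=206, 2 segment(s) drawn
Waypoints (3 total):
(0, 0)
(12.583, 6.137)
(4.494, 2.192)

Answer: (0, 0)
(12.583, 6.137)
(4.494, 2.192)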